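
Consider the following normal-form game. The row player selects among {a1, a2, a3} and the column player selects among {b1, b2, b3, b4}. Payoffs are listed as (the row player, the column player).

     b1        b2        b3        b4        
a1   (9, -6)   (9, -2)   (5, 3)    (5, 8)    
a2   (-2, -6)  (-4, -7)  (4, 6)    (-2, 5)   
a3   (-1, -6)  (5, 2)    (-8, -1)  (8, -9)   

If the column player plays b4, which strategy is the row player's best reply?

a3

With the column player fixed at b4, the row player's payoffs are: a1 → 5, a2 → -2, a3 → 8.
The maximum is 8, achieved by a3.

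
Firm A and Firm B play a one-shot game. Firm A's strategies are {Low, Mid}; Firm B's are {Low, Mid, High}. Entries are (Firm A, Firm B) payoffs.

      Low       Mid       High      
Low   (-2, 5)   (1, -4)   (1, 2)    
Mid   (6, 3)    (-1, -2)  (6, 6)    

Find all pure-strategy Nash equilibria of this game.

Check mutual best responses: a cell is a NE iff neither player can gain by unilaterally deviating.
Firm A's best responses — vs Low: Mid (payoff 6); vs Mid: Low (payoff 1); vs High: Mid (payoff 6).
Firm B's best responses — vs Low: Low (payoff 5); vs Mid: High (payoff 6).
The only mutual best response is (Mid, High); neither player gains by switching there.

(Mid, High)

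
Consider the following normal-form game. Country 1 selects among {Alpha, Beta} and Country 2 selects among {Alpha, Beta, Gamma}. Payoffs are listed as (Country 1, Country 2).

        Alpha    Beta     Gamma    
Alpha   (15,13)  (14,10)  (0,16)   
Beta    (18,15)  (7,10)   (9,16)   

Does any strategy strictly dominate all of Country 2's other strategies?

A strategy is strictly dominant if it gives Country 2 a strictly higher payoff than every other strategy, against every choice by the opponent.
Gamma strictly dominates: vs Alpha: 16 > each of {13, 10}; vs Beta: 16 > each of {15, 10}.

Gamma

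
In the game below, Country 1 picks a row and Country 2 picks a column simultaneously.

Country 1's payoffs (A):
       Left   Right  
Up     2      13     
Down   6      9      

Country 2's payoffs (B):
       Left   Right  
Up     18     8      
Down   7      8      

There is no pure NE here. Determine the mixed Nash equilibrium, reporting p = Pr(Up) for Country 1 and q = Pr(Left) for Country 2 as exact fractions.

Each player's mixing probability is pinned down by making the *other* player indifferent.
Country 2 indifferent between Left and Right: p·18 + (1−p)·7 = p·8 + (1−p)·8 ⟹ 7 + 11p = 8 + 0p ⟹ p = 1/11.
Country 1 indifferent between Up and Down: q·2 + (1−q)·13 = q·6 + (1−q)·9 ⟹ 13 + (-11)q = 9 + (-3)q ⟹ q = 1/2.

p = 1/11, q = 1/2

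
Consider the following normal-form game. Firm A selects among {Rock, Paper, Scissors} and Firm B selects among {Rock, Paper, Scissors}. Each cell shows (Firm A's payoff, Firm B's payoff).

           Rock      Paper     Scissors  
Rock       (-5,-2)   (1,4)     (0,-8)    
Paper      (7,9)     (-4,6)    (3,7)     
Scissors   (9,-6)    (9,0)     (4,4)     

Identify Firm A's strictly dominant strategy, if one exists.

A strategy is strictly dominant if it gives Firm A a strictly higher payoff than every other strategy, against every choice by the opponent.
Scissors strictly dominates: vs Rock: 9 > each of {-5, 7}; vs Paper: 9 > each of {1, -4}; vs Scissors: 4 > each of {0, 3}.

Scissors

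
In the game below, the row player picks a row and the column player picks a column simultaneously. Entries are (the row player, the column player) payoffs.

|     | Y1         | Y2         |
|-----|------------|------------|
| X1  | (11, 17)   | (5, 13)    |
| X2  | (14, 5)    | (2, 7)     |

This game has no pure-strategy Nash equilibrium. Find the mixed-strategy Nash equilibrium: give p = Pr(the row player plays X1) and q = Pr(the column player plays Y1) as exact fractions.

p = 1/3, q = 1/2

In a mixed NE each player is indifferent between their pure strategies, so the opponent's mix sets the indifference.
The column player indifferent between Y1 and Y2: p·17 + (1−p)·5 = p·13 + (1−p)·7 ⟹ 5 + 12p = 7 + 6p ⟹ p = 1/3.
The row player indifferent between X1 and X2: q·11 + (1−q)·5 = q·14 + (1−q)·2 ⟹ 5 + 6q = 2 + 12q ⟹ q = 1/2.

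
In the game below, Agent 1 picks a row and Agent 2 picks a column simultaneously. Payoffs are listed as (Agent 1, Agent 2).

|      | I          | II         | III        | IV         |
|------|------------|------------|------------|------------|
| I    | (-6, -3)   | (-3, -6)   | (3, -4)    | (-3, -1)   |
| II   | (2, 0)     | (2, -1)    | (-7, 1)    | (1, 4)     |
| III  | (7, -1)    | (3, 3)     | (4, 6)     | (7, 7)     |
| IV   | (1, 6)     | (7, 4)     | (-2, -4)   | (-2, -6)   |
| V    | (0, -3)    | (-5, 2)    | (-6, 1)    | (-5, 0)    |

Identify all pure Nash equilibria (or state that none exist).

Check mutual best responses: a cell is a NE iff neither player can gain by unilaterally deviating.
Agent 1's best responses — vs I: III (payoff 7); vs II: IV (payoff 7); vs III: III (payoff 4); vs IV: III (payoff 7).
Agent 2's best responses — vs I: IV (payoff -1); vs II: IV (payoff 4); vs III: IV (payoff 7); vs IV: I (payoff 6); vs V: II (payoff 2).
The only mutual best response is (III, IV); neither player gains by switching there.

(III, IV)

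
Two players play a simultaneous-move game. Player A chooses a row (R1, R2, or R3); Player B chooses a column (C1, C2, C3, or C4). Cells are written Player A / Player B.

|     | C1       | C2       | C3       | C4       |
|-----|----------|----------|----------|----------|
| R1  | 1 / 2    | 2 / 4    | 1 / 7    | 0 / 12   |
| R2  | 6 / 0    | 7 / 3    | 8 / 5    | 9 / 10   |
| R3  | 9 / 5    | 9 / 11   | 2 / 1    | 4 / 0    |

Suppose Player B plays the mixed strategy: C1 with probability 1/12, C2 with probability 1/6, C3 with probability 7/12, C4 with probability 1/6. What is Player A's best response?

R2

Compute Player A's expected payoff from each pure strategy against the given mix.
R1: (1/12)·1 + (1/6)·2 + (7/12)·1 + (1/6)·0 = 1
R2: (1/12)·6 + (1/6)·7 + (7/12)·8 + (1/6)·9 = 47/6
R3: (1/12)·9 + (1/6)·9 + (7/12)·2 + (1/6)·4 = 49/12
Highest expected payoff is 47/6, from R2.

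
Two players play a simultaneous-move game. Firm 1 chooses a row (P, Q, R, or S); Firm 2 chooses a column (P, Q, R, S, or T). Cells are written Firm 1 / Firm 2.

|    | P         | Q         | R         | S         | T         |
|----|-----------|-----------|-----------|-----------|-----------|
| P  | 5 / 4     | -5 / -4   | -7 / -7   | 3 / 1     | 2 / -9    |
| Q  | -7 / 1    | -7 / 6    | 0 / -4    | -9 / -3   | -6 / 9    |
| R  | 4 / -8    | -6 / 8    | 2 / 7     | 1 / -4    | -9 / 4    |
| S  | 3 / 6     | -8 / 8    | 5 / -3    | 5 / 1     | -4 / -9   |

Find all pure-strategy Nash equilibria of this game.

(P, P)

Check mutual best responses: a cell is a NE iff neither player can gain by unilaterally deviating.
Firm 1's best responses — vs P: P (payoff 5); vs Q: P (payoff -5); vs R: S (payoff 5); vs S: S (payoff 5); vs T: P (payoff 2).
Firm 2's best responses — vs P: P (payoff 4); vs Q: T (payoff 9); vs R: Q (payoff 8); vs S: Q (payoff 8).
The only mutual best response is (P, P); neither player gains by switching there.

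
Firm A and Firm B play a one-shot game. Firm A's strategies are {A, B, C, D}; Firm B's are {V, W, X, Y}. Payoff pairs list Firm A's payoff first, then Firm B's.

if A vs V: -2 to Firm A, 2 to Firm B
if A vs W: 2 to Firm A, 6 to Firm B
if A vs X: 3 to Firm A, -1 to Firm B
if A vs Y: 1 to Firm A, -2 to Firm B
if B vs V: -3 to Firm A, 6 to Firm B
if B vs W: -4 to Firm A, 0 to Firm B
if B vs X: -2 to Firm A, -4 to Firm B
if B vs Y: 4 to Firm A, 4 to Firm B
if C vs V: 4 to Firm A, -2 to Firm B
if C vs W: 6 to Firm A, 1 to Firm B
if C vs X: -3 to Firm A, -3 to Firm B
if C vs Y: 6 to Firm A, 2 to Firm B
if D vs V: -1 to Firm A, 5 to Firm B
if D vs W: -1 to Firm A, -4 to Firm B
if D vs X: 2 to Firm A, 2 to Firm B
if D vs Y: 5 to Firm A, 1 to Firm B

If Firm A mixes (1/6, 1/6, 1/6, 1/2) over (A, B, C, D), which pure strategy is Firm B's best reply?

V

Firm B's best reply maximizes expected payoff against the mix.
V: (1/6)·2 + (1/6)·6 + (1/6)·(-2) + (1/2)·5 = 7/2
W: (1/6)·6 + (1/6)·0 + (1/6)·1 + (1/2)·(-4) = -5/6
X: (1/6)·(-1) + (1/6)·(-4) + (1/6)·(-3) + (1/2)·2 = -1/3
Y: (1/6)·(-2) + (1/6)·4 + (1/6)·2 + (1/2)·1 = 7/6
Highest expected payoff is 7/2, from V.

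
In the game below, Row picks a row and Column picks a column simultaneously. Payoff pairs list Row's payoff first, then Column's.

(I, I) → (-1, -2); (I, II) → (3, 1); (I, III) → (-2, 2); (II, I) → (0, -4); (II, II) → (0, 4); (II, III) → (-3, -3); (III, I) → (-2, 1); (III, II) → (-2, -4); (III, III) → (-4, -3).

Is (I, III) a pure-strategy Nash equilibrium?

Holding Column at III: Row gets -2 from I, versus -3 from II, -4 from III. No profitable deviation for Row.
Holding Row at I: Column gets 2 from III, versus -2 from I, 1 from II. No profitable deviation for Column either.

Yes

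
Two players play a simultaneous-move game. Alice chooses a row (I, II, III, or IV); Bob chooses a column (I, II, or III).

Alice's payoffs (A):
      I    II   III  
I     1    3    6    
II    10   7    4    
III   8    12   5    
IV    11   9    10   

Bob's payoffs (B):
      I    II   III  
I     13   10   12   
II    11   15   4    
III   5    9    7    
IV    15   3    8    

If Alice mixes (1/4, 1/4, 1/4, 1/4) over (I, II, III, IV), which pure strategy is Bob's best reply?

Bob's best reply maximizes expected payoff against the mix.
I: (1/4)·13 + (1/4)·11 + (1/4)·5 + (1/4)·15 = 11
II: (1/4)·10 + (1/4)·15 + (1/4)·9 + (1/4)·3 = 37/4
III: (1/4)·12 + (1/4)·4 + (1/4)·7 + (1/4)·8 = 31/4
Highest expected payoff is 11, from I.

I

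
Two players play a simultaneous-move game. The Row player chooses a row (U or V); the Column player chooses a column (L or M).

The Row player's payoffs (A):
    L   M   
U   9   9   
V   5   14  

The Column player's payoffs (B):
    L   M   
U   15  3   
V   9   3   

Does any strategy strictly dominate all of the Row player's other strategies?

Check whether one of the Row player's strategies beats all alternatives regardless of what the opponent does.
U is not dominant: against M, V gives 14 > 9.
V is not dominant: against L, U gives 9 > 5.
No single strategy is best against every opponent action.

None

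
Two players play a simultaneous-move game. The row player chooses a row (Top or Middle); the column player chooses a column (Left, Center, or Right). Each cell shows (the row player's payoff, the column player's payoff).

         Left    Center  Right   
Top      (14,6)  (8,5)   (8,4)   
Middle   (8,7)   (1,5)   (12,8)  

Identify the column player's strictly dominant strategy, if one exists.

A strategy is strictly dominant if it gives the column player a strictly higher payoff than every other strategy, against every choice by the opponent.
Left is not dominant: against Middle, Right gives 8 > 7.
Center is not dominant: against Top, Left gives 6 > 5.
Right is not dominant: against Top, Left gives 6 > 4.
No single strategy is best against every opponent action.

None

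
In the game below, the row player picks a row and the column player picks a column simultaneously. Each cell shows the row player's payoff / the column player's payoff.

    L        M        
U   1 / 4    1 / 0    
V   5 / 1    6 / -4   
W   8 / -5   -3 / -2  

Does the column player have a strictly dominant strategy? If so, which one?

No strictly dominant strategy

A strategy is strictly dominant if it gives the column player a strictly higher payoff than every other strategy, against every choice by the opponent.
L is not dominant: against W, M gives -2 > -5.
M is not dominant: against U, L gives 4 > 0.
No single strategy is best against every opponent action.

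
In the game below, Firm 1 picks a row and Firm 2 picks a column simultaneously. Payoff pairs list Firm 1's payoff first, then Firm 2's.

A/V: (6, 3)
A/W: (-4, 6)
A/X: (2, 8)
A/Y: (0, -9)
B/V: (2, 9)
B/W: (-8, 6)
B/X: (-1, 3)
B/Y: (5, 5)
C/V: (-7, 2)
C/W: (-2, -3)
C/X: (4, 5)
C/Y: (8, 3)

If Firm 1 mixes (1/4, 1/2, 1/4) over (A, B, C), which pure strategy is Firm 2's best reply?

Compute Firm 2's expected payoff from each pure strategy against the given mix.
V: (1/4)·3 + (1/2)·9 + (1/4)·2 = 23/4
W: (1/4)·6 + (1/2)·6 + (1/4)·(-3) = 15/4
X: (1/4)·8 + (1/2)·3 + (1/4)·5 = 19/4
Y: (1/4)·(-9) + (1/2)·5 + (1/4)·3 = 1
Highest expected payoff is 23/4, from V.

V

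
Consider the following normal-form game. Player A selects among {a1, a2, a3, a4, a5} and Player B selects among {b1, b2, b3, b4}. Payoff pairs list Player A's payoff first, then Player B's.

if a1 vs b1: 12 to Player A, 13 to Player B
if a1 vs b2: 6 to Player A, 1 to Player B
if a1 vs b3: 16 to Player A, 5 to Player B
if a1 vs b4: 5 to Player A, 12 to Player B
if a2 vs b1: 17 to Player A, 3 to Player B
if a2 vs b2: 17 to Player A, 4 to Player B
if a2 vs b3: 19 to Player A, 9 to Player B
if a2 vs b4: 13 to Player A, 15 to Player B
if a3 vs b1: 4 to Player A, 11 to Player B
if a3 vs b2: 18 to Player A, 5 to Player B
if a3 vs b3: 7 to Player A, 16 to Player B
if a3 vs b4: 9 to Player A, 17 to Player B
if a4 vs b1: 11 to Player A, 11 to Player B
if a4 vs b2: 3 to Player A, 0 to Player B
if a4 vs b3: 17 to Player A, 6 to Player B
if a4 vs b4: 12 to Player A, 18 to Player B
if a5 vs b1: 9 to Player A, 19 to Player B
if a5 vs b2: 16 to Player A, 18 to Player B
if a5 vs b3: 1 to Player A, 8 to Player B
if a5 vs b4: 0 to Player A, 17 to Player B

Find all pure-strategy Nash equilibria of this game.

(a2, b4)

Find each player's best response to every opponent strategy; NE are the intersections.
Player A's best responses — vs b1: a2 (payoff 17); vs b2: a3 (payoff 18); vs b3: a2 (payoff 19); vs b4: a2 (payoff 13).
Player B's best responses — vs a1: b1 (payoff 13); vs a2: b4 (payoff 15); vs a3: b4 (payoff 17); vs a4: b4 (payoff 18); vs a5: b1 (payoff 19).
The only mutual best response is (a2, b4); neither player gains by switching there.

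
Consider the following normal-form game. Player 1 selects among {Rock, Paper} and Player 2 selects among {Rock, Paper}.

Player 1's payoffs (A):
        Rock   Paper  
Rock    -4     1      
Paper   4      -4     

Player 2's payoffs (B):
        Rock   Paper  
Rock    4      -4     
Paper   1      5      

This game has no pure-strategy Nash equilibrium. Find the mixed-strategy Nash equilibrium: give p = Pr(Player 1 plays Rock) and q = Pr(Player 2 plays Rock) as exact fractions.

p = 1/3, q = 5/13

Each player's mixing probability is pinned down by making the *other* player indifferent.
Player 2 indifferent between Rock and Paper: p·4 + (1−p)·1 = p·(-4) + (1−p)·5 ⟹ 1 + 3p = 5 + (-9)p ⟹ p = 1/3.
Player 1 indifferent between Rock and Paper: q·(-4) + (1−q)·1 = q·4 + (1−q)·(-4) ⟹ 1 + (-5)q = (-4) + 8q ⟹ q = 5/13.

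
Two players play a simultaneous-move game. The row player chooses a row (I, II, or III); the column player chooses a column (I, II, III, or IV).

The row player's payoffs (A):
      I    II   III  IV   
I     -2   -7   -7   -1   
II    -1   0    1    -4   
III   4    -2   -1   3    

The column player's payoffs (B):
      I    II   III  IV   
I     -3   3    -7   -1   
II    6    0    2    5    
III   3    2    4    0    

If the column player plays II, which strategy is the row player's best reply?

With the column player fixed at II, the row player's payoffs are: I → -7, II → 0, III → -2.
The maximum is 0, achieved by II.

II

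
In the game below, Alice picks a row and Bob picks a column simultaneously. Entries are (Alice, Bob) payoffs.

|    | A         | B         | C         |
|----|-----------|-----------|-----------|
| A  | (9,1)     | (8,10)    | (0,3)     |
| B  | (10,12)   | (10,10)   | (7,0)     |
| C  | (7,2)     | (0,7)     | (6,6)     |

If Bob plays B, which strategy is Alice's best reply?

B

With Bob fixed at B, Alice's payoffs are: A → 8, B → 10, C → 0.
The maximum is 10, achieved by B.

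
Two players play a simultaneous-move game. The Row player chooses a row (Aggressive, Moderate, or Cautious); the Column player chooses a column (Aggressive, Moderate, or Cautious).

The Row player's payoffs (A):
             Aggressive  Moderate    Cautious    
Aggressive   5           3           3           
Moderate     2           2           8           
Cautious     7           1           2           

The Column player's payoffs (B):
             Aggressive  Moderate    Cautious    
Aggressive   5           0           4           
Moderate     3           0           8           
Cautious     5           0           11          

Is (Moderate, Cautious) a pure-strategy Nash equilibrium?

Yes

Holding the Column player at Cautious: the Row player gets 8 from Moderate, versus 3 from Aggressive, 2 from Cautious. No profitable deviation for the Row player.
Holding the Row player at Moderate: the Column player gets 8 from Cautious, versus 3 from Aggressive, 0 from Moderate. No profitable deviation for the Column player either.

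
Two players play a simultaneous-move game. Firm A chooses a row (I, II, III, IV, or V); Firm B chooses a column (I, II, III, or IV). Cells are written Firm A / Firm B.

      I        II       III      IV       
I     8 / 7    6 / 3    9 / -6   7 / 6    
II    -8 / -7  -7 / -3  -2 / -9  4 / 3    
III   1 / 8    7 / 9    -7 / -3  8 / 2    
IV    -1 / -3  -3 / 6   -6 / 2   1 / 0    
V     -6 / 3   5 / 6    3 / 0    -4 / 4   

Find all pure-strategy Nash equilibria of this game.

(I, I) and (III, II)

Find each player's best response to every opponent strategy; NE are the intersections.
Firm A's best responses — vs I: I (payoff 8); vs II: III (payoff 7); vs III: I (payoff 9); vs IV: III (payoff 8).
Firm B's best responses — vs I: I (payoff 7); vs II: IV (payoff 3); vs III: II (payoff 9); vs IV: II (payoff 6); vs V: II (payoff 6).
Mutual best responses occur at (I, I) and (III, II); at each, neither player gains by switching.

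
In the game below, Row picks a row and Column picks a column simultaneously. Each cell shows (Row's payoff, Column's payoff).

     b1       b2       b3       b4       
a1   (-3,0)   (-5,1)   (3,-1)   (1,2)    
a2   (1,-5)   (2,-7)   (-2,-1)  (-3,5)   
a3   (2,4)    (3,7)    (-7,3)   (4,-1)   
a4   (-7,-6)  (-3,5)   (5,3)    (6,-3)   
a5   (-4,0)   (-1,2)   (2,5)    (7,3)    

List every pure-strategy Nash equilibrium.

(a3, b2)

Find each player's best response to every opponent strategy; NE are the intersections.
Row's best responses — vs b1: a3 (payoff 2); vs b2: a3 (payoff 3); vs b3: a4 (payoff 5); vs b4: a5 (payoff 7).
Column's best responses — vs a1: b4 (payoff 2); vs a2: b4 (payoff 5); vs a3: b2 (payoff 7); vs a4: b2 (payoff 5); vs a5: b3 (payoff 5).
The only mutual best response is (a3, b2); neither player gains by switching there.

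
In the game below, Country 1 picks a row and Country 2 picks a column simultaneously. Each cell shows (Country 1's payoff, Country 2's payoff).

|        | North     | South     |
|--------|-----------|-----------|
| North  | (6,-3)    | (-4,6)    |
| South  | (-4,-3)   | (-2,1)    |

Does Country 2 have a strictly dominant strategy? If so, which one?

South

Check whether one of Country 2's strategies beats all alternatives regardless of what the opponent does.
South strictly dominates: vs North: 6 > -3; vs South: 1 > -3.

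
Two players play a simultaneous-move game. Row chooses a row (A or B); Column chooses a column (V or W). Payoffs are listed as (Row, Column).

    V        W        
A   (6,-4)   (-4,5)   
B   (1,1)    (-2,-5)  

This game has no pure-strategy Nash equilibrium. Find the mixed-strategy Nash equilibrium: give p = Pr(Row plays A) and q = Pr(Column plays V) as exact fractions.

p = 2/5, q = 2/7

In a mixed NE each player is indifferent between their pure strategies, so the opponent's mix sets the indifference.
Column indifferent between V and W: p·(-4) + (1−p)·1 = p·5 + (1−p)·(-5) ⟹ 1 + (-5)p = (-5) + 10p ⟹ p = 2/5.
Row indifferent between A and B: q·6 + (1−q)·(-4) = q·1 + (1−q)·(-2) ⟹ (-4) + 10q = (-2) + 3q ⟹ q = 2/7.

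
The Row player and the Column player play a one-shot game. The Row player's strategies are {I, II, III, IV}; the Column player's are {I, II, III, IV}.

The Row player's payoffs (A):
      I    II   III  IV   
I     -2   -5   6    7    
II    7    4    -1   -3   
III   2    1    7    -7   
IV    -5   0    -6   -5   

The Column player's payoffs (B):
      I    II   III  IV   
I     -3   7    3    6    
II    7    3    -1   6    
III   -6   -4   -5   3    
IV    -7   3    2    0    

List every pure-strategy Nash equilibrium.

Check mutual best responses: a cell is a NE iff neither player can gain by unilaterally deviating.
The Row player's best responses — vs I: II (payoff 7); vs II: II (payoff 4); vs III: III (payoff 7); vs IV: I (payoff 7).
The Column player's best responses — vs I: II (payoff 7); vs II: I (payoff 7); vs III: IV (payoff 3); vs IV: II (payoff 3).
The only mutual best response is (II, I); neither player gains by switching there.

(II, I)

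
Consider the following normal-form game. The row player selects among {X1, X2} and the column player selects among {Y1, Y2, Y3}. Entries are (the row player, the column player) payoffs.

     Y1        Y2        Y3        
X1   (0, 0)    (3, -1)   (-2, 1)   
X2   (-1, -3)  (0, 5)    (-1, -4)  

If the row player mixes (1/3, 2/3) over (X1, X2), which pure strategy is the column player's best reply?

Y2

The column player's best reply maximizes expected payoff against the mix.
Y1: (1/3)·0 + (2/3)·(-3) = -2
Y2: (1/3)·(-1) + (2/3)·5 = 3
Y3: (1/3)·1 + (2/3)·(-4) = -7/3
Highest expected payoff is 3, from Y2.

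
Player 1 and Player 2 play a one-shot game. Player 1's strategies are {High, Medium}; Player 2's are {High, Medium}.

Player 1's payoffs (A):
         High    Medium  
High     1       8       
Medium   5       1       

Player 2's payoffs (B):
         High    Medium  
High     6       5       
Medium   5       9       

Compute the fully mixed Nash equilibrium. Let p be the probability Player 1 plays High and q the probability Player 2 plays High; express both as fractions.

p = 4/5, q = 7/11

In a mixed NE each player is indifferent between their pure strategies, so the opponent's mix sets the indifference.
Player 2 indifferent between High and Medium: p·6 + (1−p)·5 = p·5 + (1−p)·9 ⟹ 5 + 1p = 9 + (-4)p ⟹ p = 4/5.
Player 1 indifferent between High and Medium: q·1 + (1−q)·8 = q·5 + (1−q)·1 ⟹ 8 + (-7)q = 1 + 4q ⟹ q = 7/11.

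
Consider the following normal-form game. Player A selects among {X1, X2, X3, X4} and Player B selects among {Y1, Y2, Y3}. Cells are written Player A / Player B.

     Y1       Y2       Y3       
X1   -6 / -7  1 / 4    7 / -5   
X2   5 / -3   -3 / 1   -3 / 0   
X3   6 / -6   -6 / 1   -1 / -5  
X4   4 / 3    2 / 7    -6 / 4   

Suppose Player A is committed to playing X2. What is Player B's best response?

Y2

With Player A fixed at X2, Player B's payoffs are: Y1 → -3, Y2 → 1, Y3 → 0.
The maximum is 1, achieved by Y2.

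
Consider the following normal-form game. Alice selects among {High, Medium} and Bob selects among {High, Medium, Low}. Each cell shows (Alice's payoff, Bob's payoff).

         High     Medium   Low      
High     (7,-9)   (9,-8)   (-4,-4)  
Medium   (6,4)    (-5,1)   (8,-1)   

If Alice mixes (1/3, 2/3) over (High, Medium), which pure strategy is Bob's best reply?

Compute Bob's expected payoff from each pure strategy against the given mix.
High: (1/3)·(-9) + (2/3)·4 = -1/3
Medium: (1/3)·(-8) + (2/3)·1 = -2
Low: (1/3)·(-4) + (2/3)·(-1) = -2
Highest expected payoff is -1/3, from High.

High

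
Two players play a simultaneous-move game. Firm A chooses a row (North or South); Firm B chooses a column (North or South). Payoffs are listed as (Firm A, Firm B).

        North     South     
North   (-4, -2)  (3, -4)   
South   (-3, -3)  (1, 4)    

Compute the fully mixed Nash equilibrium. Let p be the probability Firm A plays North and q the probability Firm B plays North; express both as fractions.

p = 7/9, q = 2/3

Each player's mixing probability is pinned down by making the *other* player indifferent.
Firm B indifferent between North and South: p·(-2) + (1−p)·(-3) = p·(-4) + (1−p)·4 ⟹ (-3) + 1p = 4 + (-8)p ⟹ p = 7/9.
Firm A indifferent between North and South: q·(-4) + (1−q)·3 = q·(-3) + (1−q)·1 ⟹ 3 + (-7)q = 1 + (-4)q ⟹ q = 2/3.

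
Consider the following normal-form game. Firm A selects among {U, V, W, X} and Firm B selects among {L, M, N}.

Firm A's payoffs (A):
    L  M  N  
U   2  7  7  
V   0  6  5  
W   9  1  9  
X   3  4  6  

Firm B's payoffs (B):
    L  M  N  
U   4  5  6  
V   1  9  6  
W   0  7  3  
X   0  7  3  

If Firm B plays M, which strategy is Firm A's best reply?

U

With Firm B fixed at M, Firm A's payoffs are: U → 7, V → 6, W → 1, X → 4.
The maximum is 7, achieved by U.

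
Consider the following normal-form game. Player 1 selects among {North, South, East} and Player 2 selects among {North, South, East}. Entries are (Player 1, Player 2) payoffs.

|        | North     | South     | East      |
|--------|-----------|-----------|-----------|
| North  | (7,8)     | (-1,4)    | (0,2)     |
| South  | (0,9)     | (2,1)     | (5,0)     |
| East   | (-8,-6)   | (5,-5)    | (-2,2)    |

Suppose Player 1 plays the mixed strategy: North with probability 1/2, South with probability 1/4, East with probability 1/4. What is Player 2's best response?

Player 2's best reply maximizes expected payoff against the mix.
North: (1/2)·8 + (1/4)·9 + (1/4)·(-6) = 19/4
South: (1/2)·4 + (1/4)·1 + (1/4)·(-5) = 1
East: (1/2)·2 + (1/4)·0 + (1/4)·2 = 3/2
Highest expected payoff is 19/4, from North.

North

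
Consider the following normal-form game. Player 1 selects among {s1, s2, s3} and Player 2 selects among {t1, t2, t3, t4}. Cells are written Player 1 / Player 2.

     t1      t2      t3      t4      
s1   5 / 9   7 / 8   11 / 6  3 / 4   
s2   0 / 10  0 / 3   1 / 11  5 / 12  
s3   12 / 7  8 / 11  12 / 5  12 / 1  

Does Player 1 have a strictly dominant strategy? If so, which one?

s3

A strategy is strictly dominant if it gives Player 1 a strictly higher payoff than every other strategy, against every choice by the opponent.
s3 strictly dominates: vs t1: 12 > each of {5, 0}; vs t2: 8 > each of {7, 0}; vs t3: 12 > each of {11, 1}; vs t4: 12 > each of {3, 5}.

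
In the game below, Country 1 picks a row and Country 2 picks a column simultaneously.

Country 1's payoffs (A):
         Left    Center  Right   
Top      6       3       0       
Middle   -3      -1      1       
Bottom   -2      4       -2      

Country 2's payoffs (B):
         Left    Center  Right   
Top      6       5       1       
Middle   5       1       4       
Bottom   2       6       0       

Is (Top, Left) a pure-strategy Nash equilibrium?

Yes

Holding Country 2 at Left: Country 1 gets 6 from Top, versus -3 from Middle, -2 from Bottom. No profitable deviation for Country 1.
Holding Country 1 at Top: Country 2 gets 6 from Left, versus 5 from Center, 1 from Right. No profitable deviation for Country 2 either.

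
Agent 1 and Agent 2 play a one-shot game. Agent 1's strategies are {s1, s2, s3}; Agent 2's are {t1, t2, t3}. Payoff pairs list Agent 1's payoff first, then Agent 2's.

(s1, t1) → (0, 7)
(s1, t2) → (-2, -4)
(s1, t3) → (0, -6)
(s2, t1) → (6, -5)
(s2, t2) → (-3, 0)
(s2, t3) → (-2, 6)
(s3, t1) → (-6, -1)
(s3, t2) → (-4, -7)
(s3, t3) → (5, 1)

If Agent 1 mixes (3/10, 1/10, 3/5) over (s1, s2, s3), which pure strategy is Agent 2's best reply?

Compute Agent 2's expected payoff from each pure strategy against the given mix.
t1: (3/10)·7 + (1/10)·(-5) + (3/5)·(-1) = 1
t2: (3/10)·(-4) + (1/10)·0 + (3/5)·(-7) = -27/5
t3: (3/10)·(-6) + (1/10)·6 + (3/5)·1 = -3/5
Highest expected payoff is 1, from t1.

t1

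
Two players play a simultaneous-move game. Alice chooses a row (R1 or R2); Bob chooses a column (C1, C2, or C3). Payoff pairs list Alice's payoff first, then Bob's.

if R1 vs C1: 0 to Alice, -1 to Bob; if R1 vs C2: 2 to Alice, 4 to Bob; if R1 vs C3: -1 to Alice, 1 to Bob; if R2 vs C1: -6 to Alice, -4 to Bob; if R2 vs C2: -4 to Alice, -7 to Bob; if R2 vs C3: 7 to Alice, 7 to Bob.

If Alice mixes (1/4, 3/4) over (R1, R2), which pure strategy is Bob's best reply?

Compute Bob's expected payoff from each pure strategy against the given mix.
C1: (1/4)·(-1) + (3/4)·(-4) = -13/4
C2: (1/4)·4 + (3/4)·(-7) = -17/4
C3: (1/4)·1 + (3/4)·7 = 11/2
Highest expected payoff is 11/2, from C3.

C3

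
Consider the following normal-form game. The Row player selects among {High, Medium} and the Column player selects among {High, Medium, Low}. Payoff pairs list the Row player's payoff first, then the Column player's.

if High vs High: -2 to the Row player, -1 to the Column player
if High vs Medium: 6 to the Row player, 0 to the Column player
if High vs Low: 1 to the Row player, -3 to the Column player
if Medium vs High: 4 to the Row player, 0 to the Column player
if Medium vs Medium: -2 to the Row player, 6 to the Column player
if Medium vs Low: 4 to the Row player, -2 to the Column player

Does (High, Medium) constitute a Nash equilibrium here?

Holding the Column player at Medium: the Row player gets 6 from High, versus -2 from Medium. No profitable deviation for the Row player.
Holding the Row player at High: the Column player gets 0 from Medium, versus -1 from High, -3 from Low. No profitable deviation for the Column player either.

Yes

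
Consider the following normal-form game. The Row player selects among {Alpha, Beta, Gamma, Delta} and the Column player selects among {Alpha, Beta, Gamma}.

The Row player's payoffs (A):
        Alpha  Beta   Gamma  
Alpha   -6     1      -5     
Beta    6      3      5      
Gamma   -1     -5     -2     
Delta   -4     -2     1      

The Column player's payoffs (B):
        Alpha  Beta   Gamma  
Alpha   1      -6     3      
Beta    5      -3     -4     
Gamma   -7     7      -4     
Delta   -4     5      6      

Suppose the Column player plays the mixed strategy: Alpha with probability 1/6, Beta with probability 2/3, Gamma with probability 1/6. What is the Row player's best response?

Beta

The Row player's best reply maximizes expected payoff against the mix.
Alpha: (1/6)·(-6) + (2/3)·1 + (1/6)·(-5) = -7/6
Beta: (1/6)·6 + (2/3)·3 + (1/6)·5 = 23/6
Gamma: (1/6)·(-1) + (2/3)·(-5) + (1/6)·(-2) = -23/6
Delta: (1/6)·(-4) + (2/3)·(-2) + (1/6)·1 = -11/6
Highest expected payoff is 23/6, from Beta.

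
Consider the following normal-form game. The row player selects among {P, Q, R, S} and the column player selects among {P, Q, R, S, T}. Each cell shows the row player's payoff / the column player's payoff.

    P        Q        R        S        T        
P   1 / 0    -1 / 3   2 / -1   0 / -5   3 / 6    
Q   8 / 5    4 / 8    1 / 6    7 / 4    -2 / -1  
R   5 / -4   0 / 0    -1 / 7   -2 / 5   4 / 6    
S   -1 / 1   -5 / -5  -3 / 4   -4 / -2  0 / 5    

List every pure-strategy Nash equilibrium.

Find each player's best response to every opponent strategy; NE are the intersections.
The row player's best responses — vs P: Q (payoff 8); vs Q: Q (payoff 4); vs R: P (payoff 2); vs S: Q (payoff 7); vs T: R (payoff 4).
The column player's best responses — vs P: T (payoff 6); vs Q: Q (payoff 8); vs R: R (payoff 7); vs S: T (payoff 5).
The only mutual best response is (Q, Q); neither player gains by switching there.

(Q, Q)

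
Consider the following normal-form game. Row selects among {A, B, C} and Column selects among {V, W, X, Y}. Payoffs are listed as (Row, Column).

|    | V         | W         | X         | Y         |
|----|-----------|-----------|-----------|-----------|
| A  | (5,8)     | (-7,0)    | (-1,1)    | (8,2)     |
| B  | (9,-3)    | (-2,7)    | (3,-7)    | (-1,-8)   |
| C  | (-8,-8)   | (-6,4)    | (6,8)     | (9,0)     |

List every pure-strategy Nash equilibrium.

Check mutual best responses: a cell is a NE iff neither player can gain by unilaterally deviating.
Row's best responses — vs V: B (payoff 9); vs W: B (payoff -2); vs X: C (payoff 6); vs Y: C (payoff 9).
Column's best responses — vs A: V (payoff 8); vs B: W (payoff 7); vs C: X (payoff 8).
Mutual best responses occur at (B, W) and (C, X); at each, neither player gains by switching.

(B, W) and (C, X)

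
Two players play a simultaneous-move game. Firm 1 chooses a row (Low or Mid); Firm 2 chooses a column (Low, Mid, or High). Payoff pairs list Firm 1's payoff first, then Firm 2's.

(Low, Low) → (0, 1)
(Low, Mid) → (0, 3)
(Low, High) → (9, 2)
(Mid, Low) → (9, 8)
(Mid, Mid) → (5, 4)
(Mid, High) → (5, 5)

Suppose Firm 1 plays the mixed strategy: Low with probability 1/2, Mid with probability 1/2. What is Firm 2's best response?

Firm 2's best reply maximizes expected payoff against the mix.
Low: (1/2)·1 + (1/2)·8 = 9/2
Mid: (1/2)·3 + (1/2)·4 = 7/2
High: (1/2)·2 + (1/2)·5 = 7/2
Highest expected payoff is 9/2, from Low.

Low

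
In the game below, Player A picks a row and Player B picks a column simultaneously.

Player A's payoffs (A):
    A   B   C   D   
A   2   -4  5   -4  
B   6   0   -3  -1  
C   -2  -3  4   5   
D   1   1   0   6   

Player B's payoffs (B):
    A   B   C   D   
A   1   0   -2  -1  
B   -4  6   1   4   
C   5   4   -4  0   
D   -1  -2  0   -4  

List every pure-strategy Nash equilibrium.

Find each player's best response to every opponent strategy; NE are the intersections.
Player A's best responses — vs A: B (payoff 6); vs B: D (payoff 1); vs C: A (payoff 5); vs D: D (payoff 6).
Player B's best responses — vs A: A (payoff 1); vs B: B (payoff 6); vs C: A (payoff 5); vs D: C (payoff 0).
No cell has both players best-responding. For instance, Player A's best reply to C is A, but against A Player B prefers A over C.

No pure-strategy Nash equilibrium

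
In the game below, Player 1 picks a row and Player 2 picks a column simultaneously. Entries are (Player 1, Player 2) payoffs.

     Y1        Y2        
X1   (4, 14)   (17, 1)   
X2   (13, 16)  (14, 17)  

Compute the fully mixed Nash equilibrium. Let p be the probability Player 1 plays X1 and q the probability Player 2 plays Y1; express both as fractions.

p = 1/14, q = 1/4

Each player's mixing probability is pinned down by making the *other* player indifferent.
Player 2 indifferent between Y1 and Y2: p·14 + (1−p)·16 = p·1 + (1−p)·17 ⟹ 16 + (-2)p = 17 + (-16)p ⟹ p = 1/14.
Player 1 indifferent between X1 and X2: q·4 + (1−q)·17 = q·13 + (1−q)·14 ⟹ 17 + (-13)q = 14 + (-1)q ⟹ q = 1/4.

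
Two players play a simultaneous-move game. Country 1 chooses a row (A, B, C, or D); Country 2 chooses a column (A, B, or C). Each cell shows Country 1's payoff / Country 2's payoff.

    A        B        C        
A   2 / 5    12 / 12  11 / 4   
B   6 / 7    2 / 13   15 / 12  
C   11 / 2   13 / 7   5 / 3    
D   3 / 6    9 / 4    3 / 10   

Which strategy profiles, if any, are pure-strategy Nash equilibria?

Check mutual best responses: a cell is a NE iff neither player can gain by unilaterally deviating.
Country 1's best responses — vs A: C (payoff 11); vs B: C (payoff 13); vs C: B (payoff 15).
Country 2's best responses — vs A: B (payoff 12); vs B: B (payoff 13); vs C: B (payoff 7); vs D: C (payoff 10).
The only mutual best response is (C, B); neither player gains by switching there.

(C, B)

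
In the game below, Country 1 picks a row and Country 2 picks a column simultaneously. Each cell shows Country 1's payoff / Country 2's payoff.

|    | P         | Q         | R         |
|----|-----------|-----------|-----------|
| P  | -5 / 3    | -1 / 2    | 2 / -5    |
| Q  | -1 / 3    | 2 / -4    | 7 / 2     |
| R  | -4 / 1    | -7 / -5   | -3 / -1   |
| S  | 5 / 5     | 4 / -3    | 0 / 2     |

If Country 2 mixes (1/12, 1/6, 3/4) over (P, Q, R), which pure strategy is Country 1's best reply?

Compute Country 1's expected payoff from each pure strategy against the given mix.
P: (1/12)·(-5) + (1/6)·(-1) + (3/4)·2 = 11/12
Q: (1/12)·(-1) + (1/6)·2 + (3/4)·7 = 11/2
R: (1/12)·(-4) + (1/6)·(-7) + (3/4)·(-3) = -15/4
S: (1/12)·5 + (1/6)·4 + (3/4)·0 = 13/12
Highest expected payoff is 11/2, from Q.

Q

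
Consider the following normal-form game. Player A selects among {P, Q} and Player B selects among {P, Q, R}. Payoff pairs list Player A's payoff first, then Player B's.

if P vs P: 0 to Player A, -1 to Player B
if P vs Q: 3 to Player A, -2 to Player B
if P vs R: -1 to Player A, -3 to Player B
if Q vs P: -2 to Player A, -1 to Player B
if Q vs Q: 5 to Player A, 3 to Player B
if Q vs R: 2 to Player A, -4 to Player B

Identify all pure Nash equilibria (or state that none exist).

(P, P) and (Q, Q)

Find each player's best response to every opponent strategy; NE are the intersections.
Player A's best responses — vs P: P (payoff 0); vs Q: Q (payoff 5); vs R: Q (payoff 2).
Player B's best responses — vs P: P (payoff -1); vs Q: Q (payoff 3).
Mutual best responses occur at (P, P) and (Q, Q); at each, neither player gains by switching.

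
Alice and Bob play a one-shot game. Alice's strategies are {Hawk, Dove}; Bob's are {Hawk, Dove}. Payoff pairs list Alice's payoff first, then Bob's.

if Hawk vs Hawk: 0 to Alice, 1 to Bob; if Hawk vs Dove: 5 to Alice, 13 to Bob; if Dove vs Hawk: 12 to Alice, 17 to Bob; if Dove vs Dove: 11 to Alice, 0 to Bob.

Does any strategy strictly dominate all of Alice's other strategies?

Dove

A strategy is strictly dominant if it gives Alice a strictly higher payoff than every other strategy, against every choice by the opponent.
Dove strictly dominates: vs Hawk: 12 > 0; vs Dove: 11 > 5.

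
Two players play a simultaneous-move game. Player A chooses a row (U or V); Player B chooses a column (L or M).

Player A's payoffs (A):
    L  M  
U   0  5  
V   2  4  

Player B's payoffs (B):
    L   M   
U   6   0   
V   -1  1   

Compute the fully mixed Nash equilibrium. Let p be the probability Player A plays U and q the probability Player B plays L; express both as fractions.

p = 1/4, q = 1/3

In a mixed NE each player is indifferent between their pure strategies, so the opponent's mix sets the indifference.
Player B indifferent between L and M: p·6 + (1−p)·(-1) = p·0 + (1−p)·1 ⟹ (-1) + 7p = 1 + (-1)p ⟹ p = 1/4.
Player A indifferent between U and V: q·0 + (1−q)·5 = q·2 + (1−q)·4 ⟹ 5 + (-5)q = 4 + (-2)q ⟹ q = 1/3.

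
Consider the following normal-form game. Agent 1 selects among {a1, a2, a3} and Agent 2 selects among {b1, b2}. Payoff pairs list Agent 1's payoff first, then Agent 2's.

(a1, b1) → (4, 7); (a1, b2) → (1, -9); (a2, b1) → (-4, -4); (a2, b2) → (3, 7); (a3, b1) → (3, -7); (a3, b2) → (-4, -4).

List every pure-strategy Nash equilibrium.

Check mutual best responses: a cell is a NE iff neither player can gain by unilaterally deviating.
Agent 1's best responses — vs b1: a1 (payoff 4); vs b2: a2 (payoff 3).
Agent 2's best responses — vs a1: b1 (payoff 7); vs a2: b2 (payoff 7); vs a3: b2 (payoff -4).
Mutual best responses occur at (a1, b1) and (a2, b2); at each, neither player gains by switching.

(a1, b1) and (a2, b2)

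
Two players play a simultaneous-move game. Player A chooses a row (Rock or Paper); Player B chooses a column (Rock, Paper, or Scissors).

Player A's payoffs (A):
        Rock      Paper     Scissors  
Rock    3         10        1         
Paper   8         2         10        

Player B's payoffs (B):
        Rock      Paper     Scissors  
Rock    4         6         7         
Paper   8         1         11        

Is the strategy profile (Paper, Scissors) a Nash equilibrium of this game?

Holding Player B at Scissors: Player A gets 10 from Paper, versus 1 from Rock. No profitable deviation for Player A.
Holding Player A at Paper: Player B gets 11 from Scissors, versus 8 from Rock, 1 from Paper. No profitable deviation for Player B either.

Yes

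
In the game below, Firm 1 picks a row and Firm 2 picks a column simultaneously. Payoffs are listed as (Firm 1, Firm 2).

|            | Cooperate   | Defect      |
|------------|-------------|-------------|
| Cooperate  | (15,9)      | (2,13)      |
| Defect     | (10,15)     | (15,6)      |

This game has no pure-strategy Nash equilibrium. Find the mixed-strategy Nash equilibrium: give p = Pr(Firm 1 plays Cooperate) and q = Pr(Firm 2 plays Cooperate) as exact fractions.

p = 9/13, q = 13/18

In a mixed NE each player is indifferent between their pure strategies, so the opponent's mix sets the indifference.
Firm 2 indifferent between Cooperate and Defect: p·9 + (1−p)·15 = p·13 + (1−p)·6 ⟹ 15 + (-6)p = 6 + 7p ⟹ p = 9/13.
Firm 1 indifferent between Cooperate and Defect: q·15 + (1−q)·2 = q·10 + (1−q)·15 ⟹ 2 + 13q = 15 + (-5)q ⟹ q = 13/18.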